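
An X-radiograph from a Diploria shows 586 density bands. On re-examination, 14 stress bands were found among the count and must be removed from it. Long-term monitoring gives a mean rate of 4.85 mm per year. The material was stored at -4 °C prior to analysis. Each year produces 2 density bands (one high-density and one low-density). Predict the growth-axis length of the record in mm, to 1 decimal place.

True density band count = 586 − 14 = 572.
572 density bands at 2 per year is 572 / 2 = 286 years.
Predicted length = 4.85 mm/year × 286 years = 1387.1 mm.

1387.1 mm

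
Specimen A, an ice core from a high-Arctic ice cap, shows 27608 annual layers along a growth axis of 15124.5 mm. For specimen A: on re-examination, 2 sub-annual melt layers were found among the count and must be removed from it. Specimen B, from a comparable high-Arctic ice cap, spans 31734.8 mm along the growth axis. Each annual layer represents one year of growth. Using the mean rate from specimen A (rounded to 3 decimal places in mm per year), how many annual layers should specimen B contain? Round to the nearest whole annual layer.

57910 annual layers

Specimen A: correcting the raw count gives 27608 − 2 = 27606 true annual layers.
A: Mean rate = 15124.5 mm / 27606 years ≈ 0.548 mm/year.
For B, 31734.8 / 0.548 = 57910.22 years ≈ 57910 annual layers.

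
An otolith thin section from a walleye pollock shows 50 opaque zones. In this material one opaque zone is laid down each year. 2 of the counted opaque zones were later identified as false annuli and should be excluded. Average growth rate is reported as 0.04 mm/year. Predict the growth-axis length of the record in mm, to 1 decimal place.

Correcting the raw count gives 50 − 2 = 48 true opaque zones.
Predicted length = 0.04 mm/year × 48 years = 1.9 mm.

1.9 mm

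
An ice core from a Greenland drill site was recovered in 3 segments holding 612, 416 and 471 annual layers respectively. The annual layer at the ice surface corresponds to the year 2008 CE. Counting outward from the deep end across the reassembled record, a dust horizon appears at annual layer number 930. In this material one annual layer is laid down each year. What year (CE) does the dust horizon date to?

Total annual layers = 612 + 416 + 471 = 1499.
Between annual layer 930 and the ice surface there are 1499 − 930 = 569 annual layers.
2008 − 569 = 1439 CE.

1439 CE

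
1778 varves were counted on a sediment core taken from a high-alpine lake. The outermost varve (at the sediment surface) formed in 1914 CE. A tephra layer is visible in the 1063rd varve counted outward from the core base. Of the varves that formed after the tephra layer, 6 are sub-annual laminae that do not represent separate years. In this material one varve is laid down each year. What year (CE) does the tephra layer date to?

1205 CE

The tephra layer sits at varve 1063 from the core base, so 1778 − 1063 = 715 varves formed after it.
715 − 6 false = 709 true varves after the tephra layer.
1914 − 709 = 1205 CE.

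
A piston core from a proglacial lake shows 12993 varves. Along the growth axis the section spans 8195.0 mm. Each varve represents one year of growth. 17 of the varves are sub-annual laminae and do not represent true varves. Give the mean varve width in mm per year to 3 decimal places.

After corrections the count is 12993 − 17 = 12976 varves.
Mean rate = 8195.0 mm / 12976 years ≈ 0.632 mm per year.

0.632 mm per year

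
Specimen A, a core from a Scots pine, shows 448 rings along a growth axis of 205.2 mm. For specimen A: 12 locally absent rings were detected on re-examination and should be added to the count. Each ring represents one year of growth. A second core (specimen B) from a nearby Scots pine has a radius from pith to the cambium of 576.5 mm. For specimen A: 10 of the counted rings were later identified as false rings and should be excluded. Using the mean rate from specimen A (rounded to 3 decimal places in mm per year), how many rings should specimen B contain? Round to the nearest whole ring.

Specimen A: after corrections the count is 448 − 10 + 12 = 450 rings.
A: Extension rate ≈ 205.2 / 450 = 0.456 mm per year.
For B, 576.5 / 0.456 = 1264.25 years ≈ 1264 rings.

1264 rings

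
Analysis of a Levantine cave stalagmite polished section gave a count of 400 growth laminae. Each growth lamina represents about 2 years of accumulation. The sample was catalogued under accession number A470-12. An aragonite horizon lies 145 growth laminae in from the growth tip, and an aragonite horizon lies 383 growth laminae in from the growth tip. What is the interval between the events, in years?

Separation: 383 − 145 = 238 growth laminae.
238 growth laminae at 2 years each span 238 × 2 = 476 years.

476 yr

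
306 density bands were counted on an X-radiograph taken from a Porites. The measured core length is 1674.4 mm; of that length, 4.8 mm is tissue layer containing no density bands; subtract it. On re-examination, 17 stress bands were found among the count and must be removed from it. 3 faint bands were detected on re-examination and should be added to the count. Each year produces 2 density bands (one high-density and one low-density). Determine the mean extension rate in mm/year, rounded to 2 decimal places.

11.44 mm/year

True density band count = 306 − 17 + 3 = 292.
Dividing by 2 density bands per year: 292 / 2 = 146 years.
Removing the 4.8 mm offcut leaves 1674.4 − 4.8 = 1669.6 mm.
Mean rate = 1669.6 mm / 146 years ≈ 11.44 mm/year.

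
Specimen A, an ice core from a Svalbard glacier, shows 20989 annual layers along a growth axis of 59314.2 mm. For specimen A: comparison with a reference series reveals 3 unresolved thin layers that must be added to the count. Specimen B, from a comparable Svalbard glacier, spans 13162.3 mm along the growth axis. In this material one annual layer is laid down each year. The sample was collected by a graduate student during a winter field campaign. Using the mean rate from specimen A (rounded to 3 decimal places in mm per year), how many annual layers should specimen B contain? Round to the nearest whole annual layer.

4658 annual layers

Specimen A: after corrections the count is 20989 + 3 = 20992 annual layers.
A: 59314.2 mm over 20992 years gives 59314.2 / 20992 ≈ 2.826 mm/year.
B spans 13162.3 / 2.826 = 4657.57 years ≈ 4658 annual layers.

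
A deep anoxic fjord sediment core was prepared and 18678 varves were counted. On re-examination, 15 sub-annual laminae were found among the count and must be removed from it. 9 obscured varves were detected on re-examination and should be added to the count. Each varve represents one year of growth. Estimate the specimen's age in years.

True varve count = 18678 − 15 + 9 = 18672.
One varve per year makes the duration 18672 years.

18672 years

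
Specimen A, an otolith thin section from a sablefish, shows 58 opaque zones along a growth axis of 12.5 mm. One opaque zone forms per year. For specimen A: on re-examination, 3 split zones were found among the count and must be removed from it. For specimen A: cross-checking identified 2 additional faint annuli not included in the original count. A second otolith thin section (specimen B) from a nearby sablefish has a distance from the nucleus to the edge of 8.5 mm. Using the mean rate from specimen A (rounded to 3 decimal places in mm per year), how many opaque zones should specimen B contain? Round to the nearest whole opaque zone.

Specimen A: adjusted count: 58 − 3 + 2 = 57 opaque zones.
A: Mean rate = 12.5 mm / 57 years ≈ 0.219 mm/yr.
For B, 8.5 / 0.219 = 38.81 years ≈ 39 opaque zones.

39 opaque zones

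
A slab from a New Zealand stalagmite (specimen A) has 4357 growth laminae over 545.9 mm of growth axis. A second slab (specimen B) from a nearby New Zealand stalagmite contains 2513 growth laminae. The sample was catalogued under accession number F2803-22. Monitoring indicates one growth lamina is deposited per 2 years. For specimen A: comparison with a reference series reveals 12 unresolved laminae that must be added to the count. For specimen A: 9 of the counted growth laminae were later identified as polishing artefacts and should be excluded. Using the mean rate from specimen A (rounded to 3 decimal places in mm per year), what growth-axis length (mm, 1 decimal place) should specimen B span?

Specimen A: after corrections the count is 4357 − 9 + 12 = 4360 growth laminae.
Specimen A: multiplying by 2 years per growth lamina: 4360 × 2 = 8720 years.
A: Extension rate ≈ 545.9 / 8720 = 0.063 mm per year.
Specimen B: 2513 growth laminae at 2 years each span 2513 × 2 = 5026 years. Length of B = 0.063 × 5026 = 316.6 mm.

316.6 mm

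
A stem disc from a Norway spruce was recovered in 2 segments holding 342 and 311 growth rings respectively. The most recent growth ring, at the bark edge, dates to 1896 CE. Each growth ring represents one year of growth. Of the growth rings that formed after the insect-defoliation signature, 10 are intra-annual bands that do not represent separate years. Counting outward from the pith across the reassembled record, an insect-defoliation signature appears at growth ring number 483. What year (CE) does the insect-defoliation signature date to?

1736 CE

Total growth rings = 342 + 311 = 653.
653 − 483 = 170 growth rings lie beyond the insect-defoliation signature toward the bark edge.
170 − 10 false = 160 true growth rings after the insect-defoliation signature.
1896 − 160 = 1736 CE.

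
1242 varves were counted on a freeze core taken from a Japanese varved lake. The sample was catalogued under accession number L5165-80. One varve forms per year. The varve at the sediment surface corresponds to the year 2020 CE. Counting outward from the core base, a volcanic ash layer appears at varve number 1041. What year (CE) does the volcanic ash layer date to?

1242 − 1041 = 201 varves lie beyond the volcanic ash layer toward the sediment surface.
Counting back 201 years from 2020 CE places the volcanic ash layer in 2020 − 201 = 1819 CE.

1819 CE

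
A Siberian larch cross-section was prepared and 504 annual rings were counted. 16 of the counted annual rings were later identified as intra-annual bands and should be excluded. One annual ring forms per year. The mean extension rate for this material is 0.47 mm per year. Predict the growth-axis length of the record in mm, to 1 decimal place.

After corrections the count is 504 − 16 = 488 annual rings.
Length ≈ 0.47 × 488 = 229.4 mm.

229.4 mm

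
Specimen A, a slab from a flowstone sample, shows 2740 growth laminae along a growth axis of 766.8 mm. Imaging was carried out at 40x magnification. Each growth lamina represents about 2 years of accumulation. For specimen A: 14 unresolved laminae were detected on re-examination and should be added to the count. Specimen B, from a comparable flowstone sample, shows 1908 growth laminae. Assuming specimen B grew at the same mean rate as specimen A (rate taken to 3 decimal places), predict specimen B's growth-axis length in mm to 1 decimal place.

Specimen A: correcting the raw count gives 2740 + 14 = 2754 true growth laminae.
Specimen A: at 2 years per growth lamina, 2754 × 2 = 5508 years.
A: Extension rate ≈ 766.8 / 5508 = 0.139 mm/year.
Specimen B: at 2 years per growth lamina, 1908 × 2 = 3816 years. Length of B = 0.139 × 3816 = 530.4 mm.

530.4 mm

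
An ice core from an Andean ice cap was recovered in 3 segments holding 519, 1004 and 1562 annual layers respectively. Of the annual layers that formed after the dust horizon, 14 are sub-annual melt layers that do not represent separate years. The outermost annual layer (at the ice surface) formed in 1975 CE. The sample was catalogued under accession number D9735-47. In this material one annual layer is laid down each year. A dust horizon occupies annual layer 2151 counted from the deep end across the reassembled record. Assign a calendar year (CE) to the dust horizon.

1055 CE

Total annual layers = 519 + 1004 + 1562 = 3085.
3085 − 2151 = 934 annual layers lie beyond the dust horizon toward the ice surface.
934 − 14 false = 920 true annual layers after the dust horizon.
1975 − 920 = 1055 CE.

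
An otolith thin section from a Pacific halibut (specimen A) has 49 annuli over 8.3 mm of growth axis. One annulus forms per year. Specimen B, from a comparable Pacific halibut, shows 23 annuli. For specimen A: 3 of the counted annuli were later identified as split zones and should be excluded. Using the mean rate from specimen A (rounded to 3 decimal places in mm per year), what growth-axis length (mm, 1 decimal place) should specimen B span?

4.1 mm

Specimen A: after corrections the count is 49 − 3 = 46 annuli.
A: Extension rate ≈ 8.3 / 46 = 0.180 mm/yr.
B's length ≈ 0.180 × 23 = 4.1 mm.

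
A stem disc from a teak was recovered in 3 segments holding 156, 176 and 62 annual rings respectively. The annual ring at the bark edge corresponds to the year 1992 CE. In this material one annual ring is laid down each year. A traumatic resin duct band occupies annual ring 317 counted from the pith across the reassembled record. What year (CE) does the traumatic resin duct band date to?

Total annual rings = 156 + 176 + 62 = 394.
The traumatic resin duct band sits at annual ring 317 from the pith, so 394 − 317 = 77 annual rings formed after it.
The annual ring at the bark edge is 1992 CE, so the traumatic resin duct band dates to 1992 − 77 = 1915 CE.

1915 CE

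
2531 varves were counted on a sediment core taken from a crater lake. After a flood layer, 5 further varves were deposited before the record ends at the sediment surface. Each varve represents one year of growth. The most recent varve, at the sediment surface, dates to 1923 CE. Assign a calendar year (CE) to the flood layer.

1918 CE

5 varves post-date the flood layer.
The varve at the sediment surface is 1923 CE, so the flood layer dates to 1923 − 5 = 1918 CE.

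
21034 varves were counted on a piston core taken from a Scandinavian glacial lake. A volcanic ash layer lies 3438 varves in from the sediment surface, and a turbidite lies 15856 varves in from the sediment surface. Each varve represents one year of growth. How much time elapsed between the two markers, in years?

12418 years

15856 − 3438 = 12418 varves lie between the two events.
That is 12418 years at one varve per year.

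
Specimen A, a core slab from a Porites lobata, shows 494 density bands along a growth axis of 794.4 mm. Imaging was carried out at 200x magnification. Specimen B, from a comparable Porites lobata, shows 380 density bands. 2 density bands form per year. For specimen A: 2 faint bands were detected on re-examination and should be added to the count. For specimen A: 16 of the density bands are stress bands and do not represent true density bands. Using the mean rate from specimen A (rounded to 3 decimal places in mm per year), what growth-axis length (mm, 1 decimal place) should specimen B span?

Specimen A: correcting the raw count gives 494 − 16 + 2 = 480 true density bands.
Specimen A: with 2 density bands per year, 480 / 2 = 240 years.
A: Extension rate ≈ 794.4 / 240 = 3.310 mm/year.
Specimen B: 380 density bands at 2 per year is 380 / 2 = 190 years. B's length ≈ 3.310 × 190 = 628.9 mm.

628.9 mm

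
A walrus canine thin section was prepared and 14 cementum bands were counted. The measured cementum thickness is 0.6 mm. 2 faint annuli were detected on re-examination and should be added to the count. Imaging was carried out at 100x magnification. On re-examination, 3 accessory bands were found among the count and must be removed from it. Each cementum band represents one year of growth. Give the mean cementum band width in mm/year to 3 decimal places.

After corrections the count is 14 − 3 + 2 = 13 cementum bands.
Extension rate ≈ 0.6 / 13 = 0.046 mm/year.

0.046 mm/year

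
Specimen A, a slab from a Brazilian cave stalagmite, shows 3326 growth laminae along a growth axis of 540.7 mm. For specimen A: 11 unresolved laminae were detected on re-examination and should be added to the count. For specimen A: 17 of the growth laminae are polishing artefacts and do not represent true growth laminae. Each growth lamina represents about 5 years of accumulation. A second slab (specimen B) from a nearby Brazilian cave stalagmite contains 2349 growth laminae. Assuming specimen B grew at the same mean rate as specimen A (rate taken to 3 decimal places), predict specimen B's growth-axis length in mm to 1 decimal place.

387.6 mm

Specimen A: after corrections the count is 3326 − 17 + 11 = 3320 growth laminae.
Specimen A: 3320 growth laminae at 5 years each span 3320 × 5 = 16600 years.
A: 540.7 mm over 16600 years gives 540.7 / 16600 ≈ 0.033 mm/yr.
Specimen B: multiplying by 5 years per growth lamina: 2349 × 5 = 11745 years. B's length ≈ 0.033 × 11745 = 387.6 mm.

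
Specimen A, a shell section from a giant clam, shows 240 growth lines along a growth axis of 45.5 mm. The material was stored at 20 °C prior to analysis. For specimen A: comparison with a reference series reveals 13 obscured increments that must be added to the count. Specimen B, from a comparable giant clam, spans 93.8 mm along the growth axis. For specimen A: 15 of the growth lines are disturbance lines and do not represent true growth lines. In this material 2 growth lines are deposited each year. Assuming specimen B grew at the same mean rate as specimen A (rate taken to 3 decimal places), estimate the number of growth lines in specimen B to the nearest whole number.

Specimen A: after corrections the count is 240 − 15 + 13 = 238 growth lines.
Specimen A: with 2 growth lines per year, 238 / 2 = 119 years.
A: Mean rate = 45.5 mm / 119 years ≈ 0.382 mm/yr.
B spans 93.8 / 0.382 = 245.55 years; at 2 growth lines per year that is 245.55 × 2 ≈ 491 growth lines.

491 growth lines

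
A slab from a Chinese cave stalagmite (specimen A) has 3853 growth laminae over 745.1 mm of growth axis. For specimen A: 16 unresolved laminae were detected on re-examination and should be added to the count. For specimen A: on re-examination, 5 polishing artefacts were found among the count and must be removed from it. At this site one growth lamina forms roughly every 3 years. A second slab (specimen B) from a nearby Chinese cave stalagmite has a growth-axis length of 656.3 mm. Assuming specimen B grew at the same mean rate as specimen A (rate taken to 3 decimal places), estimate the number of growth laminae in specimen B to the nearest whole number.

3418 growth laminae

Specimen A: correcting the raw count gives 3853 − 5 + 16 = 3864 true growth laminae.
Specimen A: 3864 growth laminae at 3 years each span 3864 × 3 = 11592 years.
A: Mean rate = 745.1 mm / 11592 years ≈ 0.064 mm/year.
B spans 656.3 / 0.064 = 10254.69 years; at 3 years per growth lamina that is 10254.69 / 3 ≈ 3418 growth laminae.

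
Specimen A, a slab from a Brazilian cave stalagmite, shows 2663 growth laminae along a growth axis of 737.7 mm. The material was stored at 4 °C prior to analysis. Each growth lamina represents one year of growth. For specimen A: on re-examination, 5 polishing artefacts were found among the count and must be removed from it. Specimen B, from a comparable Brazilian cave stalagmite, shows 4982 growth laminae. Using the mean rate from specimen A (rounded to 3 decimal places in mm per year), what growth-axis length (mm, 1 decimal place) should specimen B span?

Specimen A: true growth lamina count = 2663 − 5 = 2658.
A: Extension rate ≈ 737.7 / 2658 = 0.278 mm per year.
Length of B = 0.278 × 4982 = 1385.0 mm.

1385.0 mm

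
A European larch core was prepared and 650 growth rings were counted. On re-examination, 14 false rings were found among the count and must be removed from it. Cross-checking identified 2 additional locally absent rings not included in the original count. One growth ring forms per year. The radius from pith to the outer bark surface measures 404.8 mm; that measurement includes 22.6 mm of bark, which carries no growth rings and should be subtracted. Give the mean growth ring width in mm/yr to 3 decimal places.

Adjusted count: 650 − 14 + 2 = 638 growth rings.
Net length = 404.8 − 22.6 = 382.2 mm.
382.2 mm over 638 years gives 382.2 / 638 ≈ 0.599 mm/yr.

0.599 mm/yr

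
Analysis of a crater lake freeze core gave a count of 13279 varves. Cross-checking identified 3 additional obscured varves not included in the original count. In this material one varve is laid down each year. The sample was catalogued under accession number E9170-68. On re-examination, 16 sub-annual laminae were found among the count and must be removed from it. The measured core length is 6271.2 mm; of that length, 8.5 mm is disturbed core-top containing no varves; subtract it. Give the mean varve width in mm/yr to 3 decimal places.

0.472 mm/yr

After corrections the count is 13279 − 16 + 3 = 13266 varves.
Removing the 8.5 mm offcut leaves 6271.2 − 8.5 = 6262.7 mm.
6262.7 mm over 13266 years gives 6262.7 / 13266 ≈ 0.472 mm/yr.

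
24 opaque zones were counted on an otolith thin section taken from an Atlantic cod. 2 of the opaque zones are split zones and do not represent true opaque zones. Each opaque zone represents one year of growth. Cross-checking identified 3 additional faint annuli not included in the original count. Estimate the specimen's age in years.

25 years

True opaque zone count = 24 − 2 + 3 = 25.
At one opaque zone per year, that is 25 years.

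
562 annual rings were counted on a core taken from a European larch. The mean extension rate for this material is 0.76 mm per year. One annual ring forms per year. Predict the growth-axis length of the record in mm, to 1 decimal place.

427.1 mm

The record spans 562 years at 0.76 mm per year.
562 years at 0.76 mm/year gives 0.76 × 562 = 427.1 mm.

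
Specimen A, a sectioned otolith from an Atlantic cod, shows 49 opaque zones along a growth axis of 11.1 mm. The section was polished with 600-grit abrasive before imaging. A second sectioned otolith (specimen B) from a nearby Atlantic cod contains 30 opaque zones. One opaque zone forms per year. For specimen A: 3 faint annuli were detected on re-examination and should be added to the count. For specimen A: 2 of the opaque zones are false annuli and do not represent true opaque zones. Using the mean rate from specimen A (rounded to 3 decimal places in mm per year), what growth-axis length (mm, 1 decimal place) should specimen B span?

Specimen A: correcting the raw count gives 49 − 2 + 3 = 50 true opaque zones.
A: 11.1 mm over 50 years gives 11.1 / 50 ≈ 0.222 mm/yr.
Length of B = 0.222 × 30 = 6.7 mm.

6.7 mm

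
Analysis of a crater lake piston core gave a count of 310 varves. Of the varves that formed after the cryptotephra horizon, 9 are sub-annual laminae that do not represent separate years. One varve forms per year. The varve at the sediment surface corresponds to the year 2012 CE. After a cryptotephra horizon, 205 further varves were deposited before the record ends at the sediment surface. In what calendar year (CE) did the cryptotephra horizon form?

205 varves post-date the cryptotephra horizon.
Removing the 9 false varves leaves 205 − 9 = 196 true varves beyond the cryptotephra horizon.
The varve at the sediment surface is 2012 CE, so the cryptotephra horizon dates to 2012 − 196 = 1816 CE.

1816 CE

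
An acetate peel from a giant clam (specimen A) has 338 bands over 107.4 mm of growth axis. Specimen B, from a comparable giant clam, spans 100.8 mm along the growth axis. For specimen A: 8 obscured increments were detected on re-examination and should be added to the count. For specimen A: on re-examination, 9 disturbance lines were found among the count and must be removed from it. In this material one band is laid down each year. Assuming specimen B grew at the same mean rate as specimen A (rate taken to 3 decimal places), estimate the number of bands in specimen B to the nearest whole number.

316 bands

Specimen A: after corrections the count is 338 − 9 + 8 = 337 bands.
A: Extension rate ≈ 107.4 / 337 = 0.319 mm/year.
B spans 100.8 / 0.319 = 315.99 years ≈ 316 bands.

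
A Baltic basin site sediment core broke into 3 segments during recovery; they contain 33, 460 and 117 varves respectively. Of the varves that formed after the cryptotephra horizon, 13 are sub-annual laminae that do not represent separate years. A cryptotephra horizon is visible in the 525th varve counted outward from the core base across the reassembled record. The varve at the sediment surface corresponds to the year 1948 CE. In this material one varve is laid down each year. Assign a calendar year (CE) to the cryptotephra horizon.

1876 CE

Total varves = 33 + 460 + 117 = 610.
Between varve 525 and the sediment surface there are 610 − 525 = 85 varves.
Removing the 13 false varves leaves 85 − 13 = 72 true varves beyond the cryptotephra horizon.
The varve at the sediment surface is 1948 CE, so the cryptotephra horizon dates to 1948 − 72 = 1876 CE.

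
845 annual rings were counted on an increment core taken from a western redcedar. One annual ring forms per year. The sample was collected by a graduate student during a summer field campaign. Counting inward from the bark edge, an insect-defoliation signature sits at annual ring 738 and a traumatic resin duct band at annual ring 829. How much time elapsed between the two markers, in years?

The two markers are separated by 829 − 738 = 91 annual rings.
At one annual ring per year, 91 years elapsed between them.

91 yr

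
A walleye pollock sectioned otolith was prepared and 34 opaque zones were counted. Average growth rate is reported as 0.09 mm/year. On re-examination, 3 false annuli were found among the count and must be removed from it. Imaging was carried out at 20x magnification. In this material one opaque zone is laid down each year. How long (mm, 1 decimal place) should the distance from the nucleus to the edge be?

2.8 mm

True opaque zone count = 34 − 3 = 31.
31 years at 0.09 mm/year gives 0.09 × 31 = 2.8 mm.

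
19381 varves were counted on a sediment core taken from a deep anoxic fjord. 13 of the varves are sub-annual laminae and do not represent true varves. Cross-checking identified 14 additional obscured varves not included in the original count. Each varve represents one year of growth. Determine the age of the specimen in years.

Correcting the raw count gives 19381 − 13 + 14 = 19382 true varves.
With a one-to-one varve periodicity this is 19382 years.

19382 yr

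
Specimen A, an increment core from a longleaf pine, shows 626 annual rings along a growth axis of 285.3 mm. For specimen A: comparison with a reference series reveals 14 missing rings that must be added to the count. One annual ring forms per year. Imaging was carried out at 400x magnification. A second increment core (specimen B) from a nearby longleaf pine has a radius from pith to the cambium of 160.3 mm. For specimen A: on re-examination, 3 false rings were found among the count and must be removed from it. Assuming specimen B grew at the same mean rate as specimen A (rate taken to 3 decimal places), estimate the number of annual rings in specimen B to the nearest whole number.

Specimen A: after corrections the count is 626 − 3 + 14 = 637 annual rings.
A: Extension rate ≈ 285.3 / 637 = 0.448 mm/year.
B spans 160.3 / 0.448 = 357.81 years ≈ 358 annual rings.

358 annual rings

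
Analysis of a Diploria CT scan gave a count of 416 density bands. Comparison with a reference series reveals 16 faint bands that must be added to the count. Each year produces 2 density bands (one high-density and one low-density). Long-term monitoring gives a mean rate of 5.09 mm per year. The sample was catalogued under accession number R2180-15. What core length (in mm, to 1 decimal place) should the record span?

1099.4 mm

After corrections the count is 416 + 16 = 432 density bands.
432 density bands at 2 per year is 432 / 2 = 216 years.
216 years at 5.09 mm/year gives 5.09 × 216 = 1099.4 mm.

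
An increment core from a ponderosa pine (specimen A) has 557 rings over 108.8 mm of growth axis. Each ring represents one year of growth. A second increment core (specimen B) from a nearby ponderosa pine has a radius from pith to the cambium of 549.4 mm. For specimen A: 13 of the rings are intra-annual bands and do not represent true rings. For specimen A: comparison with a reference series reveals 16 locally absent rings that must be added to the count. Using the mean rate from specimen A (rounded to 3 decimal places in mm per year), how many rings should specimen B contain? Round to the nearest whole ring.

Specimen A: true ring count = 557 − 13 + 16 = 560.
A: 108.8 mm over 560 years gives 108.8 / 560 ≈ 0.194 mm/yr.
For B, 549.4 / 0.194 = 2831.96 years ≈ 2832 rings.

2832 rings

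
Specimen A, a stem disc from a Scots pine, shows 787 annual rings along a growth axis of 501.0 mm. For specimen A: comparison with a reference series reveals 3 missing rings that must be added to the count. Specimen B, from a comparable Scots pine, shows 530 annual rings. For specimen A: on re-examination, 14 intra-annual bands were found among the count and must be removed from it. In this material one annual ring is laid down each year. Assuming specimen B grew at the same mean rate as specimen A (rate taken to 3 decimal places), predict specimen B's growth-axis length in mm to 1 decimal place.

342.4 mm

Specimen A: true annual ring count = 787 − 14 + 3 = 776.
A: 501.0 mm over 776 years gives 501.0 / 776 ≈ 0.646 mm/year.
Length of B = 0.646 × 530 = 342.4 mm.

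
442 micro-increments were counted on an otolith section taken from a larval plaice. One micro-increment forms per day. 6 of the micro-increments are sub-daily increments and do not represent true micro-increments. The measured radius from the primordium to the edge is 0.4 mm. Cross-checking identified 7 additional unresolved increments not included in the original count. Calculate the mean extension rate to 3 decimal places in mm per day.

0.001 mm per day

True micro-increment count = 442 − 6 + 7 = 443.
0.4 mm over 443 days gives 0.4 / 443 ≈ 0.001 mm per day.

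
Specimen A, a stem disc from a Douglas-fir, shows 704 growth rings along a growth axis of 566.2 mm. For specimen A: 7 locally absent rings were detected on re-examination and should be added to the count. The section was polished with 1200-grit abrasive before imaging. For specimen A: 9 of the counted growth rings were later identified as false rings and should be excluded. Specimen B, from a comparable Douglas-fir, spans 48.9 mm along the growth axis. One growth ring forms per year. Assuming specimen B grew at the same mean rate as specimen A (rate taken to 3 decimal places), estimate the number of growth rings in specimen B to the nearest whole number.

61 growth rings

Specimen A: adjusted count: 704 − 9 + 7 = 702 growth rings.
A: 566.2 mm over 702 years gives 566.2 / 702 ≈ 0.807 mm/year.
For B, 48.9 / 0.807 = 60.59 years ≈ 61 growth rings.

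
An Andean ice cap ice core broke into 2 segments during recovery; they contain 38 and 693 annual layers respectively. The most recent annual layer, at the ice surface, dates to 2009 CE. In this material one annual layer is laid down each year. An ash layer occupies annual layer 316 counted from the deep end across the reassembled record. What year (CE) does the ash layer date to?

1594 CE

Total annual layers = 38 + 693 = 731.
The ash layer sits at annual layer 316 from the deep end, so 731 − 316 = 415 annual layers formed after it.
The annual layer at the ice surface is 2009 CE, so the ash layer dates to 2009 − 415 = 1594 CE.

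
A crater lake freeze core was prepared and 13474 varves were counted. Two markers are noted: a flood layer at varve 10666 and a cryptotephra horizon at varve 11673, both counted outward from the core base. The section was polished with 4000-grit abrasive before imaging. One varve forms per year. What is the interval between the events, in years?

The two markers are separated by 11673 − 10666 = 1007 varves.
One varve per year makes the interval 1007 years.

1007 yr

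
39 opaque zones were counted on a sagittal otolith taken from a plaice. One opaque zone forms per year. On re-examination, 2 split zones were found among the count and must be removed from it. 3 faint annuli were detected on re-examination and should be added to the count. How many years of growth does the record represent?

Correcting the raw count gives 39 − 2 + 3 = 40 true opaque zones.
One opaque zone per year makes the duration 40 years.

40 years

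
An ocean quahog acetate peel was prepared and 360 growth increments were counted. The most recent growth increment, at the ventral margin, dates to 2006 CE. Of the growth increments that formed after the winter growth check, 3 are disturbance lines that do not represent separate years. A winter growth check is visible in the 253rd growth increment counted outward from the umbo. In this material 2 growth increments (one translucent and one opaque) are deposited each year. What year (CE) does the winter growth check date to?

1954 CE

Between growth increment 253 and the ventral margin there are 360 − 253 = 107 growth increments.
Removing the 3 false growth increments leaves 107 − 3 = 104 true growth increments beyond the winter growth check.
With 2 growth increments per year, 104 / 2 = 52 years.
2006 − 52 = 1954 CE.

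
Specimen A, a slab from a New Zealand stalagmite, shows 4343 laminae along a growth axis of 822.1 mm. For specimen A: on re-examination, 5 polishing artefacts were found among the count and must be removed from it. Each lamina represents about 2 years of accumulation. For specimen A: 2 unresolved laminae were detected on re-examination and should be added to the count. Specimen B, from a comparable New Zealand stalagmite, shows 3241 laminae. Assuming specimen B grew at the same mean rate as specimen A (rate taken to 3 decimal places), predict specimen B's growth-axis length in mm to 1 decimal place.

Specimen A: true lamina count = 4343 − 5 + 2 = 4340.
Specimen A: at 2 years per lamina, 4340 × 2 = 8680 years.
A: Extension rate ≈ 822.1 / 8680 = 0.095 mm per year.
Specimen B: at 2 years per lamina, 3241 × 2 = 6482 years. For B, 0.095 mm/year × 6482 years = 615.8 mm.

615.8 mm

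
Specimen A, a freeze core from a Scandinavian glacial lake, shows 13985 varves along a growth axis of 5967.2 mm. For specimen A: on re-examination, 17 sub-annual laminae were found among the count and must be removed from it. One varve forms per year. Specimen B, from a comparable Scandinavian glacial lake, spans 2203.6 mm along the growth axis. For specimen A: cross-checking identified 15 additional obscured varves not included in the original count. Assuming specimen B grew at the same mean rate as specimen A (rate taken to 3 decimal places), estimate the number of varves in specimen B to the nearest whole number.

5161 varves

Specimen A: correcting the raw count gives 13985 − 17 + 15 = 13983 true varves.
A: Mean rate = 5967.2 mm / 13983 years ≈ 0.427 mm/year.
B spans 2203.6 / 0.427 = 5160.66 years ≈ 5161 varves.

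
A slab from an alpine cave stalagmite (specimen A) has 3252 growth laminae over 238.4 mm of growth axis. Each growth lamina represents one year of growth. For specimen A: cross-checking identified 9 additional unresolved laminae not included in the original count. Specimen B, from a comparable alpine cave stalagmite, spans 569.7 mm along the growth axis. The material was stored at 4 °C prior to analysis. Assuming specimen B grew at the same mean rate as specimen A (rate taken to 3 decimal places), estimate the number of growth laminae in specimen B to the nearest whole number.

Specimen A: true growth lamina count = 3252 + 9 = 3261.
A: Extension rate ≈ 238.4 / 3261 = 0.073 mm/yr.
For B, 569.7 / 0.073 = 7804.11 years ≈ 7804 growth laminae.

7804 growth laminae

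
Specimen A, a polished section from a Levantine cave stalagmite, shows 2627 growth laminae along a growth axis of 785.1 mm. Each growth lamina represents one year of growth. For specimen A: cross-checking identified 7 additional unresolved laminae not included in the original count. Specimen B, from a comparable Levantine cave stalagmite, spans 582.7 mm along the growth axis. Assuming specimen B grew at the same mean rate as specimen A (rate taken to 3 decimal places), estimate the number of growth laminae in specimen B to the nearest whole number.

Specimen A: after corrections the count is 2627 + 7 = 2634 growth laminae.
A: 785.1 mm over 2634 years gives 785.1 / 2634 ≈ 0.298 mm/year.
B spans 582.7 / 0.298 = 1955.37 years ≈ 1955 growth laminae.

1955 growth laminae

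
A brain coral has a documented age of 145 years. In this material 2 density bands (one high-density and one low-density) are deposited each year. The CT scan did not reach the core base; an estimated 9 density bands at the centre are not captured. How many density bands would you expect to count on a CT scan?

Expected density bands: 145 × 2 = 290.
Subtracting the 9 density bands not captured gives 290 − 9 = 281 density bands in the record.

281 density bands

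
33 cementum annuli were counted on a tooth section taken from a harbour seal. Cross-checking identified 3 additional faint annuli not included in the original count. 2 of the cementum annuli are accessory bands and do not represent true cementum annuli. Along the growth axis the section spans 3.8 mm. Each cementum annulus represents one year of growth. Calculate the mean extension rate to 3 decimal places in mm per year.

0.112 mm per year

After corrections the count is 33 − 2 + 3 = 34 cementum annuli.
3.8 mm over 34 years gives 3.8 / 34 ≈ 0.112 mm per year.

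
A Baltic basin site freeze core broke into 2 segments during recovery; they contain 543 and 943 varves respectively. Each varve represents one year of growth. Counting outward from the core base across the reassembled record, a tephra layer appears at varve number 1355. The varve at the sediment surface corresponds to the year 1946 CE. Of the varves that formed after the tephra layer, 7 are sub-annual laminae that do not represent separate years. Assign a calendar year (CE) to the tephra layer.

1822 CE

Total varves = 543 + 943 = 1486.
Between varve 1355 and the sediment surface there are 1486 − 1355 = 131 varves.
Excluding 7 false varves: 131 − 7 = 124.
1946 − 124 = 1822 CE.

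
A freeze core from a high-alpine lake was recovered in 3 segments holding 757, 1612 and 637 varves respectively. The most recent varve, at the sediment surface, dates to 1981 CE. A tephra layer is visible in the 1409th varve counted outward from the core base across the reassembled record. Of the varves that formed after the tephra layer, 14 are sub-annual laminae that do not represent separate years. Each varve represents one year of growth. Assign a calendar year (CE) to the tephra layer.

Total varves = 757 + 1612 + 637 = 3006.
Between varve 1409 and the sediment surface there are 3006 − 1409 = 1597 varves.
Removing the 14 false varves leaves 1597 − 14 = 1583 true varves beyond the tephra layer.
The varve at the sediment surface is 1981 CE, so the tephra layer dates to 1981 − 1583 = 398 CE.

398 CE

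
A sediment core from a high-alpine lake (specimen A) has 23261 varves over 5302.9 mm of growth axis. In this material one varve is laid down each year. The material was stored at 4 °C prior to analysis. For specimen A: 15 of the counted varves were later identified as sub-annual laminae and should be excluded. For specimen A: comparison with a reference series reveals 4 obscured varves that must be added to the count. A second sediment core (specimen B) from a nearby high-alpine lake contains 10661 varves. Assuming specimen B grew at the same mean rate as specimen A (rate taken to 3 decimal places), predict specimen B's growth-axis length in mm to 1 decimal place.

2430.7 mm

Specimen A: after corrections the count is 23261 − 15 + 4 = 23250 varves.
A: Mean rate = 5302.9 mm / 23250 years ≈ 0.228 mm per year.
For B, 0.228 mm/year × 10661 years = 2430.7 mm.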